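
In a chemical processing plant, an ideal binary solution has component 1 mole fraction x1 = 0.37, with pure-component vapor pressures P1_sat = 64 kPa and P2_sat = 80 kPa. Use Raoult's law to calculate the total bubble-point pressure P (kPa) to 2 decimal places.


P = x1*P1_sat + x2*P2_sat
x2 = 1 - x1 = 1 - 0.37 = 0.63
P = 0.37*64 + 0.63*80
P = 23.68 + 50.4
P = 74.08 kPa


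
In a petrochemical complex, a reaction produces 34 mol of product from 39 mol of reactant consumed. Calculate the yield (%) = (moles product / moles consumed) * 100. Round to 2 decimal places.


Yield = (moles product / moles consumed) * 100%
Yield = (34 / 39) * 100
Yield = 0.8718 * 100
Yield = 87.18%


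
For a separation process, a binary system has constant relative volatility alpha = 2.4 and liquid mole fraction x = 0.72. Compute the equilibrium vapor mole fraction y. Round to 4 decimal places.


y = alpha*x / (1 + (alpha-1)*x)
y = 2.4*0.72 / (1 + (2.4-1)*0.72)
y = 1.728 / (1 + 1.008)
y = 1.728 / 2.008
y = 0.8606


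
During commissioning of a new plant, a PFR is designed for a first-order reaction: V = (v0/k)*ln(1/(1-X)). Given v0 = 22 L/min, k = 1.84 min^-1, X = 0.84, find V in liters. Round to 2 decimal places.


V = (v0/k) * ln(1/(1-X))
V = (22/1.84) * ln(1/(1-0.84))
V = 11.956522 * ln(6.25)
V = 11.956522 * 1.832581
V = 21.91 L


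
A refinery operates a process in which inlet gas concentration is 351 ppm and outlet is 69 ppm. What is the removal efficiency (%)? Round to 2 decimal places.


Efficiency = (G_in - G_out) / G_in * 100%
Efficiency = (351 - 69) / 351 * 100
Efficiency = 282 / 351 * 100
Efficiency = 80.34%


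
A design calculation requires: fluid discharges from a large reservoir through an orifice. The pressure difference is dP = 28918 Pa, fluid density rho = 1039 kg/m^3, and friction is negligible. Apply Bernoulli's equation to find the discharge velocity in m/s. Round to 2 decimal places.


v = sqrt(2*dP/rho)
v = sqrt(2*28918/1039)
v = sqrt(55.665063)
v = 7.46 m/s


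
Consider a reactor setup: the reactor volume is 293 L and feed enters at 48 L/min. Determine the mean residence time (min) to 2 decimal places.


tau = V / v0
tau = 293 / 48
tau = 6.10 min


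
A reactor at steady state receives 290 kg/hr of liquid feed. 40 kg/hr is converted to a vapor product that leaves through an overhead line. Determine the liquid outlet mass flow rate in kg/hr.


Steady-state mass balance on the main outlet: F_out = F_in - F_removed
F_out = 290 - 40
F_out = 250 kg/hr


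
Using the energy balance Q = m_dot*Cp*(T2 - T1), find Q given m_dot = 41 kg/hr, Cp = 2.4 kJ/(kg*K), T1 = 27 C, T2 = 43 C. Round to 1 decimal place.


Q = m_dot * Cp * (T2 - T1)
Q = 41 * 2.4 * (43 - 27)
Q = 41 * 2.4 * 16
Q = 1574.4 kJ/hr


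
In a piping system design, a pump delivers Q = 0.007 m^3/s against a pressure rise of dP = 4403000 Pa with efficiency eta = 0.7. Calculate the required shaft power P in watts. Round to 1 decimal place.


P = Q * dP / eta
P = 0.007 * 4403000 / 0.7
P = 30821.0 / 0.7
P = 44030.0 W


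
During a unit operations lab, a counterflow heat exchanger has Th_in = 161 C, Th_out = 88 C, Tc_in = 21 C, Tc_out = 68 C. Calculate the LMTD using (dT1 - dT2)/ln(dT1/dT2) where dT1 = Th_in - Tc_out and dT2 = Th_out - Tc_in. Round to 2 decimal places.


dT1 = Th_in - Tc_out = 161 - 68 = 93
dT2 = Th_out - Tc_in = 88 - 21 = 67
LMTD = (dT1 - dT2) / ln(dT1/dT2)
LMTD = (93 - 67) / ln(93/67)
LMTD = 79.29 K


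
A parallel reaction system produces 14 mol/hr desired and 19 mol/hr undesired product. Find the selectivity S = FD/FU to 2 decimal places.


S = desired product rate / undesired product rate
S = 14 / 19
S = 0.74


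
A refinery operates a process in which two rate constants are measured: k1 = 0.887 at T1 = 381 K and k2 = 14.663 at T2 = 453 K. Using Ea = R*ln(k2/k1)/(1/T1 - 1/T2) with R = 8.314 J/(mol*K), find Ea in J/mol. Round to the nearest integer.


Ea = R * ln(k2/k1) / (1/T1 - 1/T2)
ln(k2/k1) = ln(14.663/0.887) = 2.8052376
1/T1 - 1/T2 = 1/381 - 1/453 = 0.000417166397
Ea = 8.314 * 2.8052376 / 0.000417166397
Ea = 55908 J/mol


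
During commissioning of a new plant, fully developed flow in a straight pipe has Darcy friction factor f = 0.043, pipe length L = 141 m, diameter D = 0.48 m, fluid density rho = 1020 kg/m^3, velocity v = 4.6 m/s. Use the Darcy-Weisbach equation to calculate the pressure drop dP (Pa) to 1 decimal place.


dP = f * (L/D) * (rho*v^2/2)
dP = 0.043 * (141/0.48) * (1020*4.6^2/2)
L/D = 293.75
rho*v^2/2 = 1020*21.16/2 = 10791.6
dP = 0.043 * 293.75 * 10791.6
dP = 136311.4 Pa


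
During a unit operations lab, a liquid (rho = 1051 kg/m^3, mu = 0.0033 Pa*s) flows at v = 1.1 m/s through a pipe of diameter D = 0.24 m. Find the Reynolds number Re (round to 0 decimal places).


Re = rho * v * D / mu
Re = 1051 * 1.1 * 0.24 / 0.0033
Re = 277.464 / 0.0033
Re = 84080


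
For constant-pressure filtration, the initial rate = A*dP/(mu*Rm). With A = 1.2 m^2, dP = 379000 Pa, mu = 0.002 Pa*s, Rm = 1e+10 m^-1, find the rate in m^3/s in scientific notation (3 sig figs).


rate = A * dP / (mu * Rm)
rate = 1.2 * 379000 / (0.002 * 1e+10)
rate = 454800.0 / 2.000e+07
rate = 2.27e-02 m^3/s


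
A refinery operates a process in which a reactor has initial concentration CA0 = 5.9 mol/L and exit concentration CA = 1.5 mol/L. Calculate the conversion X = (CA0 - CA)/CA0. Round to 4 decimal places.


X = (CA0 - CA) / CA0
X = (5.9 - 1.5) / 5.9
X = 4.4 / 5.9
X = 0.7458


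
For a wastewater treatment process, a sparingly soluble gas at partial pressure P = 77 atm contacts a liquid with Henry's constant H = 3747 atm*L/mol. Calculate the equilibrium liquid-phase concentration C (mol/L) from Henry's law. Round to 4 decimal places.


C = P / H
C = 77 / 3747
C = 0.0205 mol/L


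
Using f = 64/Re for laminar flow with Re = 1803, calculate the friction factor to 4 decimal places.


f = 64 / Re
f = 64 / 1803
f = 0.0355


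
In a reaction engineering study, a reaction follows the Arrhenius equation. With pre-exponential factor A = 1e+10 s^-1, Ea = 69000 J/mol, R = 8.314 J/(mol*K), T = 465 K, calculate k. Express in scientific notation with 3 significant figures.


k = A * exp(-Ea/(R*T))
k = 1e+10 * exp(-69000 / (8.314 * 465))
k = 1e+10 * exp(-17.847859)
k = 1.77e+02


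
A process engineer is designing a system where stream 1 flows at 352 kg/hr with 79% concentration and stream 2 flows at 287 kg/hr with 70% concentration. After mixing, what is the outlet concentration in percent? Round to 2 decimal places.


Mass balance on solute: F1*x1 + F2*x2 = F3*x3
F3 = F1 + F2 = 352 + 287 = 639 kg/hr
x3 = (F1*x1 + F2*x2)/F3
x3 = (352*0.79 + 287*0.7) / 639
x3 = 74.96%


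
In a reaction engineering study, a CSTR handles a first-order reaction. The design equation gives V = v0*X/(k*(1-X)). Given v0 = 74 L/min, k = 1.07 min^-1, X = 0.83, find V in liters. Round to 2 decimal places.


V = v0 * X / (k * (1 - X))
V = 74 * 0.83 / (1.07 * (1 - 0.83))
V = 61.42 / (1.07 * 0.17)
V = 61.42 / 0.1819
V = 337.66 L


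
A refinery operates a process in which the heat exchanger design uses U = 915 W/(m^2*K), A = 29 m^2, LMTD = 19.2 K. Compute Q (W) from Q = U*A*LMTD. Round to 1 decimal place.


Q = U * A * LMTD
Q = 915 * 29 * 19.2
Q = 509472.0 W


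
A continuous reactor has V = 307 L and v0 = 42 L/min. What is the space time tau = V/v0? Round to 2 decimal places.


tau = V / v0
tau = 307 / 42
tau = 7.31 min


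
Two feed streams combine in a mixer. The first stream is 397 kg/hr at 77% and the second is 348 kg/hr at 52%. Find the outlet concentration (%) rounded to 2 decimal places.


Mass balance on solute: F1*x1 + F2*x2 = F3*x3
F3 = F1 + F2 = 397 + 348 = 745 kg/hr
x3 = (F1*x1 + F2*x2)/F3
x3 = (397*0.77 + 348*0.52) / 745
x3 = 65.32%


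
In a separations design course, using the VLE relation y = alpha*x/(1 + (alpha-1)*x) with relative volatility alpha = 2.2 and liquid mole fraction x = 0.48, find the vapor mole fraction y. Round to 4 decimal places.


y = alpha*x / (1 + (alpha-1)*x)
y = 2.2*0.48 / (1 + (2.2-1)*0.48)
y = 1.056 / (1 + 0.576)
y = 1.056 / 1.576
y = 0.6701


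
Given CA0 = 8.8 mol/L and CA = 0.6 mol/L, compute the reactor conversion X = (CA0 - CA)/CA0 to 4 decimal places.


X = (CA0 - CA) / CA0
X = (8.8 - 0.6) / 8.8
X = 8.2 / 8.8
X = 0.9318


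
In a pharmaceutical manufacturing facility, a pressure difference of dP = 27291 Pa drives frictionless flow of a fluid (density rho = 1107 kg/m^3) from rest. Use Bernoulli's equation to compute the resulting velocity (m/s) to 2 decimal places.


v = sqrt(2*dP/rho)
v = sqrt(2*27291/1107)
v = sqrt(49.306233)
v = 7.02 m/s


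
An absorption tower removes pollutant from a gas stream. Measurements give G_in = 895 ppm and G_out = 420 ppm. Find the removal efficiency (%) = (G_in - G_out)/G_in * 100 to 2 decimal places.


Efficiency = (G_in - G_out) / G_in * 100%
Efficiency = (895 - 420) / 895 * 100
Efficiency = 475 / 895 * 100
Efficiency = 53.07%


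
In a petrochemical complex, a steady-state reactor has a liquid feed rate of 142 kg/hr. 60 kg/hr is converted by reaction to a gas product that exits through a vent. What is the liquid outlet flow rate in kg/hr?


Steady-state mass balance on the main outlet: F_out = F_in - F_removed
F_out = 142 - 60
F_out = 82 kg/hr


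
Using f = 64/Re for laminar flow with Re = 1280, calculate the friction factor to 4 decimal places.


f = 64 / Re
f = 64 / 1280
f = 0.0500


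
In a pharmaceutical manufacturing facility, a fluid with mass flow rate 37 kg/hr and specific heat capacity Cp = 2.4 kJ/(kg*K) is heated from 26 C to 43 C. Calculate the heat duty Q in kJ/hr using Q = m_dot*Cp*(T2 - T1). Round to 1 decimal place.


Q = m_dot * Cp * (T2 - T1)
Q = 37 * 2.4 * (43 - 26)
Q = 37 * 2.4 * 17
Q = 1509.6 kJ/hr


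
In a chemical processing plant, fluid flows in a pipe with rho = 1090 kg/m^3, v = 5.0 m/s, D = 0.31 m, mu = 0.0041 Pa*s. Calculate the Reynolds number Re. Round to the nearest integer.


Re = rho * v * D / mu
Re = 1090 * 5.0 * 0.31 / 0.0041
Re = 1689.5 / 0.0041
Re = 412073


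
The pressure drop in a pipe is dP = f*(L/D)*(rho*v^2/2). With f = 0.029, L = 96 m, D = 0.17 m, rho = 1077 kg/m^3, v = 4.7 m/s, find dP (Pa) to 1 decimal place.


dP = f * (L/D) * (rho*v^2/2)
dP = 0.029 * (96/0.17) * (1077*4.7^2/2)
L/D = 564.70588235
rho*v^2/2 = 1077*22.09/2 = 11895.465
dP = 0.029 * 564.70588235 * 11895.465
dP = 194805.7 Pa


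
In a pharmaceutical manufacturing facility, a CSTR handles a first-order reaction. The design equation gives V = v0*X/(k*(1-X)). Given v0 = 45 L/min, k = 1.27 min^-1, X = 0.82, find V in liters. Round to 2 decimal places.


V = v0 * X / (k * (1 - X))
V = 45 * 0.82 / (1.27 * (1 - 0.82))
V = 36.9 / (1.27 * 0.18)
V = 36.9 / 0.2286
V = 161.42 L


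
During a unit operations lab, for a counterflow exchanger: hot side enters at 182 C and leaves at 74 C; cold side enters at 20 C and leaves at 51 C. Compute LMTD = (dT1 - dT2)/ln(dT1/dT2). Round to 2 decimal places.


dT1 = Th_in - Tc_out = 182 - 51 = 131
dT2 = Th_out - Tc_in = 74 - 20 = 54
LMTD = (dT1 - dT2) / ln(dT1/dT2)
LMTD = (131 - 54) / ln(131/54)
LMTD = 86.89 K


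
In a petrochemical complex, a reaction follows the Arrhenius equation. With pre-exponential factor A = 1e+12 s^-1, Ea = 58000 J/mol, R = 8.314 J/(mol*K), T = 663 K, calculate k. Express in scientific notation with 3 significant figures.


k = A * exp(-Ea/(R*T))
k = 1e+12 * exp(-58000 / (8.314 * 663))
k = 1e+12 * exp(-10.522149)
k = 2.69e+07


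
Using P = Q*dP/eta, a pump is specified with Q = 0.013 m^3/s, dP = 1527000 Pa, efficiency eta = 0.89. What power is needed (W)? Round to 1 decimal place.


P = Q * dP / eta
P = 0.013 * 1527000 / 0.89
P = 19851.0 / 0.89
P = 22304.5 W


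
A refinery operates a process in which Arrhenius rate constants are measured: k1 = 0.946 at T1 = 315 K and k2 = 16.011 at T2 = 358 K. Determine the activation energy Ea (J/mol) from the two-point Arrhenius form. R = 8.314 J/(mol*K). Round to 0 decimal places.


Ea = R * ln(k2/k1) / (1/T1 - 1/T2)
ln(k2/k1) = ln(16.011/0.946) = 2.8287887
1/T1 - 1/T2 = 1/315 - 1/358 = 0.000381307085
Ea = 8.314 * 2.8287887 / 0.000381307085
Ea = 61679 J/mol


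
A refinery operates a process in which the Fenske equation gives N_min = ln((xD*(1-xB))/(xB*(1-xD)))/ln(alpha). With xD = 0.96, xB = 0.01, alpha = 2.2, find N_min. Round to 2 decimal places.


N_min = ln((xD*(1-xB))/(xB*(1-xD))) / ln(alpha)
Numerator inside ln: 0.9504 / 0.0004 = 2376.0
ln(2376.0) = 7.773174
ln(alpha) = ln(2.2) = 0.788457
N_min = 7.773174 / 0.788457 = 9.86


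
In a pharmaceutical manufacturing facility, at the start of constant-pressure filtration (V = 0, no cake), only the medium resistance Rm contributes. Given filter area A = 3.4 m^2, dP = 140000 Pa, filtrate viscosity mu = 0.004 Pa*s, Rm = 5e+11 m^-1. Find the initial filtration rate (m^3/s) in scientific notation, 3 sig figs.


rate = A * dP / (mu * Rm)
rate = 3.4 * 140000 / (0.004 * 5e+11)
rate = 476000.0 / 2.000e+09
rate = 2.38e-04 m^3/s


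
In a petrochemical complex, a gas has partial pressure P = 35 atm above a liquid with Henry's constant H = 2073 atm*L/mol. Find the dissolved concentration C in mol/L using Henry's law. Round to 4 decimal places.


C = P / H
C = 35 / 2073
C = 0.0169 mol/L


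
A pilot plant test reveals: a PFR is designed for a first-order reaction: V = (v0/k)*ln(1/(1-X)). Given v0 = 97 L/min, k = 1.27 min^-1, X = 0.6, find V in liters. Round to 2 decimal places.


V = (v0/k) * ln(1/(1-X))
V = (97/1.27) * ln(1/(1-0.6))
V = 76.377953 * ln(2.5)
V = 76.377953 * 0.916291
V = 69.98 L


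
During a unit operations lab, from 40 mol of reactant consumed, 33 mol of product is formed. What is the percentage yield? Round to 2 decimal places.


Yield = (moles product / moles consumed) * 100%
Yield = (33 / 40) * 100
Yield = 0.825 * 100
Yield = 82.50%


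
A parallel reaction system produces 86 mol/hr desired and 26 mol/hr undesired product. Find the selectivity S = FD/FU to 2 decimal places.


S = desired product rate / undesired product rate
S = 86 / 26
S = 3.31


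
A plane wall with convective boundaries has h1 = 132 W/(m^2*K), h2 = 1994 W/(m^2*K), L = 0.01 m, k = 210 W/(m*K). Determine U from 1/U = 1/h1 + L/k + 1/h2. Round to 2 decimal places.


1/U = 1/h1 + L/k + 1/h2
1/U = 1/132 + 0.01/210 + 1/1994
1/U = 0.0075757576 + 4.7619e-05 + 0.0005015045
1/U = 0.0081248811
U = 123.08 W/(m^2*K)


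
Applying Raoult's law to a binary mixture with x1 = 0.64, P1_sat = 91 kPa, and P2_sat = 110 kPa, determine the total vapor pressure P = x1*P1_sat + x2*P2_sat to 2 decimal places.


P = x1*P1_sat + x2*P2_sat
x2 = 1 - x1 = 1 - 0.64 = 0.36
P = 0.64*91 + 0.36*110
P = 58.24 + 39.6
P = 97.84 kPa


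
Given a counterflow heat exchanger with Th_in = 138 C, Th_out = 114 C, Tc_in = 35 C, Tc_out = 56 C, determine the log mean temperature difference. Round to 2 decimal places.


dT1 = Th_in - Tc_out = 138 - 56 = 82
dT2 = Th_out - Tc_in = 114 - 35 = 79
LMTD = (dT1 - dT2) / ln(dT1/dT2)
LMTD = (82 - 79) / ln(82/79)
LMTD = 80.49 K


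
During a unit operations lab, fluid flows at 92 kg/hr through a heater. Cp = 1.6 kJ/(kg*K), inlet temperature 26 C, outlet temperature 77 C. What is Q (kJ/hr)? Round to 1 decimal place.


Q = m_dot * Cp * (T2 - T1)
Q = 92 * 1.6 * (77 - 26)
Q = 92 * 1.6 * 51
Q = 7507.2 kJ/hr


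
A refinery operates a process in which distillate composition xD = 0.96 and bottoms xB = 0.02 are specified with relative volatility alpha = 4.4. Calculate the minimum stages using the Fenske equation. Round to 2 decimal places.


N_min = ln((xD*(1-xB))/(xB*(1-xD))) / ln(alpha)
Numerator inside ln: 0.9408 / 0.0008 = 1176.0
ln(1176.0) = 7.069874
ln(alpha) = ln(4.4) = 1.481605
N_min = 7.069874 / 1.481605 = 4.77


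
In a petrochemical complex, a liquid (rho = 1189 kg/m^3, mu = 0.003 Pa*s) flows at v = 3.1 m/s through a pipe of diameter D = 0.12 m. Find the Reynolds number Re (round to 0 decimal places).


Re = rho * v * D / mu
Re = 1189 * 3.1 * 0.12 / 0.003
Re = 442.308 / 0.003
Re = 147436


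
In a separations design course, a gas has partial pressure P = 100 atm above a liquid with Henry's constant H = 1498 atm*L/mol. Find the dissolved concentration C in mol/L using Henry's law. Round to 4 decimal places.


C = P / H
C = 100 / 1498
C = 0.0668 mol/L


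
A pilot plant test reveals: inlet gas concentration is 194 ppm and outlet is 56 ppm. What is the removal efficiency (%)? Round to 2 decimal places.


Efficiency = (G_in - G_out) / G_in * 100%
Efficiency = (194 - 56) / 194 * 100
Efficiency = 138 / 194 * 100
Efficiency = 71.13%


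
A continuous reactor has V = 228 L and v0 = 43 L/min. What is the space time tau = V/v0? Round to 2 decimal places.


tau = V / v0
tau = 228 / 43
tau = 5.30 min


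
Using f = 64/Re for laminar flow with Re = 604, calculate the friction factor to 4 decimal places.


f = 64 / Re
f = 64 / 604
f = 0.1060


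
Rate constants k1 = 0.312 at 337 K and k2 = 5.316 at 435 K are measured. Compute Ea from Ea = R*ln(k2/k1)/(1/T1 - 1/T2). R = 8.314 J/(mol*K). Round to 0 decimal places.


Ea = R * ln(k2/k1) / (1/T1 - 1/T2)
ln(k2/k1) = ln(5.316/0.312) = 2.8354732
1/T1 - 1/T2 = 1/337 - 1/435 = 0.000668508476
Ea = 8.314 * 2.8354732 / 0.000668508476
Ea = 35264 J/mol


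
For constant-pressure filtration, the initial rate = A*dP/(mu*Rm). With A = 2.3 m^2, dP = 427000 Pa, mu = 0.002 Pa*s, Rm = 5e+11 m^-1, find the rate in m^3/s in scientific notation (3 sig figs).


rate = A * dP / (mu * Rm)
rate = 2.3 * 427000 / (0.002 * 5e+11)
rate = 982100.0 / 1.000e+09
rate = 9.82e-04 m^3/s


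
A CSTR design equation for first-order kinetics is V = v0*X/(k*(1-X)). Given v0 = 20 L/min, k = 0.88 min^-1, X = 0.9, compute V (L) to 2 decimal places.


V = v0 * X / (k * (1 - X))
V = 20 * 0.9 / (0.88 * (1 - 0.9))
V = 18.0 / (0.88 * 0.1)
V = 18.0 / 0.088
V = 204.55 L


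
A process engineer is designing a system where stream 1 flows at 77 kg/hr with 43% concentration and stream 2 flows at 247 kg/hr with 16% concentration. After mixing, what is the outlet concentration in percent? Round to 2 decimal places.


Mass balance on solute: F1*x1 + F2*x2 = F3*x3
F3 = F1 + F2 = 77 + 247 = 324 kg/hr
x3 = (F1*x1 + F2*x2)/F3
x3 = (77*0.43 + 247*0.16) / 324
x3 = 22.42%


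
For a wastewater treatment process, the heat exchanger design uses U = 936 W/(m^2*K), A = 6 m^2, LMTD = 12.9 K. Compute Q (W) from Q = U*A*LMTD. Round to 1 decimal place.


Q = U * A * LMTD
Q = 936 * 6 * 12.9
Q = 72446.4 W


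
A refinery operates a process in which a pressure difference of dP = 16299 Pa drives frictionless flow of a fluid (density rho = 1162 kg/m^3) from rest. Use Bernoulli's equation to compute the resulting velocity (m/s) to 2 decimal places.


v = sqrt(2*dP/rho)
v = sqrt(2*16299/1162)
v = sqrt(28.053356)
v = 5.30 m/s


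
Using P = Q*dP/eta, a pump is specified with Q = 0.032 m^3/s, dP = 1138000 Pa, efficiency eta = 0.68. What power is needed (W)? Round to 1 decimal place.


P = Q * dP / eta
P = 0.032 * 1138000 / 0.68
P = 36416.0 / 0.68
P = 53552.9 W


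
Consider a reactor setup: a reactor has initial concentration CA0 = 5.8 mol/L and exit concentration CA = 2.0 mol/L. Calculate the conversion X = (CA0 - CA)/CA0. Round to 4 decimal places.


X = (CA0 - CA) / CA0
X = (5.8 - 2.0) / 5.8
X = 3.8 / 5.8
X = 0.6552


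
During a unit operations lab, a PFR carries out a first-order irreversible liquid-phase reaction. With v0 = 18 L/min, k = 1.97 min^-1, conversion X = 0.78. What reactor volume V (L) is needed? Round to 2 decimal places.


V = (v0/k) * ln(1/(1-X))
V = (18/1.97) * ln(1/(1-0.78))
V = 9.137056 * ln(4.545455)
V = 9.137056 * 1.514128
V = 13.83 L


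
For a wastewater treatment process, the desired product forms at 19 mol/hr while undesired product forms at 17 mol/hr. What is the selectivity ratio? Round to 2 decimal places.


S = desired product rate / undesired product rate
S = 19 / 17
S = 1.12


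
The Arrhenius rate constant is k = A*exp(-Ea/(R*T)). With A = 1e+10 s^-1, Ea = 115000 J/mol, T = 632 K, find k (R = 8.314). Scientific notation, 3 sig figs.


k = A * exp(-Ea/(R*T))
k = 1e+10 * exp(-115000 / (8.314 * 632))
k = 1e+10 * exp(-21.886219)
k = 3.13e+00


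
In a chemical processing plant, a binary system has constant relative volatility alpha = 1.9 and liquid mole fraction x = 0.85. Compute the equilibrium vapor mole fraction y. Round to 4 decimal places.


y = alpha*x / (1 + (alpha-1)*x)
y = 1.9*0.85 / (1 + (1.9-1)*0.85)
y = 1.615 / (1 + 0.765)
y = 1.615 / 1.765
y = 0.9150


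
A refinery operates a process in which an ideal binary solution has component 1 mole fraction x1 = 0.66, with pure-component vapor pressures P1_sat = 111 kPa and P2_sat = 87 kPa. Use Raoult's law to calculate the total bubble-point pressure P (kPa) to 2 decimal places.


P = x1*P1_sat + x2*P2_sat
x2 = 1 - x1 = 1 - 0.66 = 0.34
P = 0.66*111 + 0.34*87
P = 73.26 + 29.58
P = 102.84 kPa


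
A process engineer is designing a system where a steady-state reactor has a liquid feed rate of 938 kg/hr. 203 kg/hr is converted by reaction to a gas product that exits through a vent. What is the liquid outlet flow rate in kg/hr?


Steady-state mass balance on the main outlet: F_out = F_in - F_removed
F_out = 938 - 203
F_out = 735 kg/hr


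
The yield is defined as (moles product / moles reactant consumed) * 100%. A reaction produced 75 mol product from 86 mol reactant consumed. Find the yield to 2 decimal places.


Yield = (moles product / moles consumed) * 100%
Yield = (75 / 86) * 100
Yield = 0.8721 * 100
Yield = 87.21%


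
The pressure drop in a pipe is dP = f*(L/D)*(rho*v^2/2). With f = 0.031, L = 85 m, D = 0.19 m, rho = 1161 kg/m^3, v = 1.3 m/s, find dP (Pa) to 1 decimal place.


dP = f * (L/D) * (rho*v^2/2)
dP = 0.031 * (85/0.19) * (1161*1.3^2/2)
L/D = 447.36842105
rho*v^2/2 = 1161*1.69/2 = 981.045
dP = 0.031 * 447.36842105 * 981.045
dP = 13605.5 Pa


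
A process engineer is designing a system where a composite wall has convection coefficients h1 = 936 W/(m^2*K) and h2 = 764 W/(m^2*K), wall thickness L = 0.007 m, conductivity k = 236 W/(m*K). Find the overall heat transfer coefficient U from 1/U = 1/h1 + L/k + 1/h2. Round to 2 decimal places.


1/U = 1/h1 + L/k + 1/h2
1/U = 1/936 + 0.007/236 + 1/764
1/U = 0.0010683761 + 2.9661e-05 + 0.0013089005
1/U = 0.0024069376
U = 415.47 W/(m^2*K)


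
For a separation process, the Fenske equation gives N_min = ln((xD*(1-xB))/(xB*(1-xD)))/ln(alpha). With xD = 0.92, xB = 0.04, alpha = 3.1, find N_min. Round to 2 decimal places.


N_min = ln((xD*(1-xB))/(xB*(1-xD))) / ln(alpha)
Numerator inside ln: 0.8832 / 0.0032 = 276.0
ln(276.0) = 5.620401
ln(alpha) = ln(3.1) = 1.131402
N_min = 5.620401 / 1.131402 = 4.97


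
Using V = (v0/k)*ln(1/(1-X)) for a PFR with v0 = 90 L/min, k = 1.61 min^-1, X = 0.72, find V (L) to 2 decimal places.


V = (v0/k) * ln(1/(1-X))
V = (90/1.61) * ln(1/(1-0.72))
V = 55.900621 * ln(3.571429)
V = 55.900621 * 1.272966
V = 71.16 L


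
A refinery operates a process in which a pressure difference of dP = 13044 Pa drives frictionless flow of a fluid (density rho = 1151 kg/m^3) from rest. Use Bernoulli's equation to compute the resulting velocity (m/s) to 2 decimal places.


v = sqrt(2*dP/rho)
v = sqrt(2*13044/1151)
v = sqrt(22.665508)
v = 4.76 m/s


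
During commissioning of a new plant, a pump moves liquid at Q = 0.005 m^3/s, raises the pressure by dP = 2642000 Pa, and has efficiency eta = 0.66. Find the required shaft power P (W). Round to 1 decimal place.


P = Q * dP / eta
P = 0.005 * 2642000 / 0.66
P = 13210.0 / 0.66
P = 20015.2 W


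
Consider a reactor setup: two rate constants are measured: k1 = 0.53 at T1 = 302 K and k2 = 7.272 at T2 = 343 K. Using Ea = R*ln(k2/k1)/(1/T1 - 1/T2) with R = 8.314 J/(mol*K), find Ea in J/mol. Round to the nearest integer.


Ea = R * ln(k2/k1) / (1/T1 - 1/T2)
ln(k2/k1) = ln(7.272/0.53) = 2.6189096
1/T1 - 1/T2 = 1/302 - 1/343 = 0.000395806383
Ea = 8.314 * 2.6189096 / 0.000395806383
Ea = 55011 J/mol


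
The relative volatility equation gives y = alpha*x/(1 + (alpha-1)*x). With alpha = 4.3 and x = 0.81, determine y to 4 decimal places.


y = alpha*x / (1 + (alpha-1)*x)
y = 4.3*0.81 / (1 + (4.3-1)*0.81)
y = 3.483 / (1 + 2.673)
y = 3.483 / 3.673
y = 0.9483


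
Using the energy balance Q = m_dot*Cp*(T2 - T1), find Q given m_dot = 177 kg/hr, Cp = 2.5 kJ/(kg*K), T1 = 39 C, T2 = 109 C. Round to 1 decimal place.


Q = m_dot * Cp * (T2 - T1)
Q = 177 * 2.5 * (109 - 39)
Q = 177 * 2.5 * 70
Q = 30975.0 kJ/hr


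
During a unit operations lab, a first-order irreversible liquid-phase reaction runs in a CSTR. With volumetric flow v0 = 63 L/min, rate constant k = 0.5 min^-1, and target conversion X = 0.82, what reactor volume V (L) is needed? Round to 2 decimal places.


V = v0 * X / (k * (1 - X))
V = 63 * 0.82 / (0.5 * (1 - 0.82))
V = 51.66 / (0.5 * 0.18)
V = 51.66 / 0.09
V = 574.00 L


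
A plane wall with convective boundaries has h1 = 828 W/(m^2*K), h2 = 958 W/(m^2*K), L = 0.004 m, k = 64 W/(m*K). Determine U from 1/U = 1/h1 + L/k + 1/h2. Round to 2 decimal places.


1/U = 1/h1 + L/k + 1/h2
1/U = 1/828 + 0.004/64 + 1/958
1/U = 0.0012077295 + 6.25e-05 + 0.0010438413
1/U = 0.0023140708
U = 432.14 W/(m^2*K)


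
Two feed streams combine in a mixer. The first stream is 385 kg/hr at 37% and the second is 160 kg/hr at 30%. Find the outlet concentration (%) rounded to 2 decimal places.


Mass balance on solute: F1*x1 + F2*x2 = F3*x3
F3 = F1 + F2 = 385 + 160 = 545 kg/hr
x3 = (F1*x1 + F2*x2)/F3
x3 = (385*0.37 + 160*0.3) / 545
x3 = 34.94%


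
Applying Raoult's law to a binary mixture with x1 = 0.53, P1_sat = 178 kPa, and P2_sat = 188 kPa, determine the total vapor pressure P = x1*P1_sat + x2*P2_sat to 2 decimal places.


P = x1*P1_sat + x2*P2_sat
x2 = 1 - x1 = 1 - 0.53 = 0.47
P = 0.53*178 + 0.47*188
P = 94.34 + 88.36
P = 182.70 kPa


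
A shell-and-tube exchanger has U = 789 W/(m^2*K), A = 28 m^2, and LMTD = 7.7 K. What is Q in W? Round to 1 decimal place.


Q = U * A * LMTD
Q = 789 * 28 * 7.7
Q = 170108.4 W


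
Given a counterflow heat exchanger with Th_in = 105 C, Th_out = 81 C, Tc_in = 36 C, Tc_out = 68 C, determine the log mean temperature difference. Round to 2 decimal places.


dT1 = Th_in - Tc_out = 105 - 68 = 37
dT2 = Th_out - Tc_in = 81 - 36 = 45
LMTD = (dT1 - dT2) / ln(dT1/dT2)
LMTD = (37 - 45) / ln(37/45)
LMTD = 40.87 K


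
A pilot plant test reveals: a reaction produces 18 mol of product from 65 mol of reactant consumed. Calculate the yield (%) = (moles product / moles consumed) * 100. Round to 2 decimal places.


Yield = (moles product / moles consumed) * 100%
Yield = (18 / 65) * 100
Yield = 0.2769 * 100
Yield = 27.69%


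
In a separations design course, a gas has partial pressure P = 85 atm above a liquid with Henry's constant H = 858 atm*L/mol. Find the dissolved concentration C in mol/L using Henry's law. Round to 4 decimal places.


C = P / H
C = 85 / 858
C = 0.0991 mol/L


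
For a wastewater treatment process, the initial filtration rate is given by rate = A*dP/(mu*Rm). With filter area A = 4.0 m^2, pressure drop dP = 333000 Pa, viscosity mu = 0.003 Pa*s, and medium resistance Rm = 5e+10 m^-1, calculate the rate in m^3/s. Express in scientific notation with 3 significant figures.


rate = A * dP / (mu * Rm)
rate = 4.0 * 333000 / (0.003 * 5e+10)
rate = 1332000.0 / 1.500e+08
rate = 8.88e-03 m^3/s


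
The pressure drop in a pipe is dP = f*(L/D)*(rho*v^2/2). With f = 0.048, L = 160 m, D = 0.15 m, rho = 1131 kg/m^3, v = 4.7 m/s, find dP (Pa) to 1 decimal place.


dP = f * (L/D) * (rho*v^2/2)
dP = 0.048 * (160/0.15) * (1131*4.7^2/2)
L/D = 1066.66666667
rho*v^2/2 = 1131*22.09/2 = 12491.895
dP = 0.048 * 1066.66666667 * 12491.895
dP = 639585.0 Pa


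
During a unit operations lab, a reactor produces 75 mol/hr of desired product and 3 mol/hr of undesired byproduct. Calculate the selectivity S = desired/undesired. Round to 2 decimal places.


S = desired product rate / undesired product rate
S = 75 / 3
S = 25.00


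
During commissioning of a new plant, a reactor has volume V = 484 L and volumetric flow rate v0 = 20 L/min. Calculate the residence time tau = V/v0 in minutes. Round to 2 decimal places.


tau = V / v0
tau = 484 / 20
tau = 24.20 min


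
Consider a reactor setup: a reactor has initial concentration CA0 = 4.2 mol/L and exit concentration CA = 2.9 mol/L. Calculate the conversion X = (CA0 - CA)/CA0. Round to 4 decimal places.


X = (CA0 - CA) / CA0
X = (4.2 - 2.9) / 4.2
X = 1.3 / 4.2
X = 0.3095


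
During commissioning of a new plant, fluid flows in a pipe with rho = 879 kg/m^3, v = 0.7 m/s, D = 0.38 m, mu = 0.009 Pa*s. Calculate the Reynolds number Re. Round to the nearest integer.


Re = rho * v * D / mu
Re = 879 * 0.7 * 0.38 / 0.009
Re = 233.814 / 0.009
Re = 25979


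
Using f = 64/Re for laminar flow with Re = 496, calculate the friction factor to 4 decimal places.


f = 64 / Re
f = 64 / 496
f = 0.1290


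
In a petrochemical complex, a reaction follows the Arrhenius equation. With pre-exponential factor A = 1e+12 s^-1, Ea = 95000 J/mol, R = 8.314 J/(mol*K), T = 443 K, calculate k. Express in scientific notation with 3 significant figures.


k = A * exp(-Ea/(R*T))
k = 1e+12 * exp(-95000 / (8.314 * 443))
k = 1e+12 * exp(-25.793475)
k = 6.28e+00


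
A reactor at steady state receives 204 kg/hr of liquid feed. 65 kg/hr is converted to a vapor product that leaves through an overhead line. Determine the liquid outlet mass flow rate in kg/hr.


Steady-state mass balance on the main outlet: F_out = F_in - F_removed
F_out = 204 - 65
F_out = 139 kg/hr


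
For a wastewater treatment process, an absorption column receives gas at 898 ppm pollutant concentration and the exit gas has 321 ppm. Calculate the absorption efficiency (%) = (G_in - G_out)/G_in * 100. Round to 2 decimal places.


Efficiency = (G_in - G_out) / G_in * 100%
Efficiency = (898 - 321) / 898 * 100
Efficiency = 577 / 898 * 100
Efficiency = 64.25%


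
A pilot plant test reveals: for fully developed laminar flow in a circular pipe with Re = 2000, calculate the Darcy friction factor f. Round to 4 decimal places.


f = 64 / Re
f = 64 / 2000
f = 0.0320


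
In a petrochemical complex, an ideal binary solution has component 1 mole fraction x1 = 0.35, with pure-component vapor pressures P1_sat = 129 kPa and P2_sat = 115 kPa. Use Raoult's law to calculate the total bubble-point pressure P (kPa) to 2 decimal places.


P = x1*P1_sat + x2*P2_sat
x2 = 1 - x1 = 1 - 0.35 = 0.65
P = 0.35*129 + 0.65*115
P = 45.15 + 74.75
P = 119.90 kPa


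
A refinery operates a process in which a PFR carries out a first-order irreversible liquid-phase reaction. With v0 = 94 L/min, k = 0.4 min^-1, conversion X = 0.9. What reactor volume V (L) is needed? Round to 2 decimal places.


V = (v0/k) * ln(1/(1-X))
V = (94/0.4) * ln(1/(1-0.9))
V = 235.0 * ln(10.0)
V = 235.0 * 2.302585
V = 541.11 L


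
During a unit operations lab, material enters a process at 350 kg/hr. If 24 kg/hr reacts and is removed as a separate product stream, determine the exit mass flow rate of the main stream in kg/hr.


Steady-state mass balance on the main outlet: F_out = F_in - F_removed
F_out = 350 - 24
F_out = 326 kg/hr


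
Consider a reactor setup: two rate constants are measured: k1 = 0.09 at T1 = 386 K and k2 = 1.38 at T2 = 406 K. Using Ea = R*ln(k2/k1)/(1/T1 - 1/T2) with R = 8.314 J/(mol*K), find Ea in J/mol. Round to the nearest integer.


Ea = R * ln(k2/k1) / (1/T1 - 1/T2)
ln(k2/k1) = ln(1.38/0.09) = 2.7300291
1/T1 - 1/T2 = 1/386 - 1/406 = 0.000127619388
Ea = 8.314 * 2.7300291 / 0.000127619388
Ea = 177853 J/mol


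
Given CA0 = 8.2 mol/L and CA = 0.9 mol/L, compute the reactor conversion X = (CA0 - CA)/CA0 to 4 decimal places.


X = (CA0 - CA) / CA0
X = (8.2 - 0.9) / 8.2
X = 7.3 / 8.2
X = 0.8902


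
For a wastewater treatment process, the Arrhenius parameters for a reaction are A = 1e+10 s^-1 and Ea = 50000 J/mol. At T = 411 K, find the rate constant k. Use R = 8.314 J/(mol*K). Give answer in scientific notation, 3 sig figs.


k = A * exp(-Ea/(R*T))
k = 1e+10 * exp(-50000 / (8.314 * 411))
k = 1e+10 * exp(-14.632488)
k = 4.42e+03


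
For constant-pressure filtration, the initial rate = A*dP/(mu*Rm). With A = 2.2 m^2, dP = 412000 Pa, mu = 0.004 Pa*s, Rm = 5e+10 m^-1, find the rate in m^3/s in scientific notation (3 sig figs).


rate = A * dP / (mu * Rm)
rate = 2.2 * 412000 / (0.004 * 5e+10)
rate = 906400.0 / 2.000e+08
rate = 4.53e-03 m^3/s


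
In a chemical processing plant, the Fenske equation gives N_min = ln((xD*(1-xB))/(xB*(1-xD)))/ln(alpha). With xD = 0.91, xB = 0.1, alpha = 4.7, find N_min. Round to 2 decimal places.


N_min = ln((xD*(1-xB))/(xB*(1-xD))) / ln(alpha)
Numerator inside ln: 0.819 / 0.009 = 91.0
ln(91.0) = 4.51086
ln(alpha) = ln(4.7) = 1.547563
N_min = 4.51086 / 1.547563 = 2.91


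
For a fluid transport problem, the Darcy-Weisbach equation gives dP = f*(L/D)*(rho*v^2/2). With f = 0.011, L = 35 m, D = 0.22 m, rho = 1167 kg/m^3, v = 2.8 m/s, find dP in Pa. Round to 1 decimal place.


dP = f * (L/D) * (rho*v^2/2)
dP = 0.011 * (35/0.22) * (1167*2.8^2/2)
L/D = 159.09090909
rho*v^2/2 = 1167*7.84/2 = 4574.64
dP = 0.011 * 159.09090909 * 4574.64
dP = 8005.6 Pa


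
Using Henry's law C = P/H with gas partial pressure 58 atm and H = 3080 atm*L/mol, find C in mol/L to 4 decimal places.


C = P / H
C = 58 / 3080
C = 0.0188 mol/L


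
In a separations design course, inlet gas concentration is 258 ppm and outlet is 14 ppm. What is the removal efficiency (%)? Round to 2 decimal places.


Efficiency = (G_in - G_out) / G_in * 100%
Efficiency = (258 - 14) / 258 * 100
Efficiency = 244 / 258 * 100
Efficiency = 94.57%


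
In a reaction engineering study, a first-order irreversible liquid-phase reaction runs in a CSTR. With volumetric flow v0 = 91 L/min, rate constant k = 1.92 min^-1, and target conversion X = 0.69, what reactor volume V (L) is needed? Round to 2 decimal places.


V = v0 * X / (k * (1 - X))
V = 91 * 0.69 / (1.92 * (1 - 0.69))
V = 62.79 / (1.92 * 0.31)
V = 62.79 / 0.5952
V = 105.49 L


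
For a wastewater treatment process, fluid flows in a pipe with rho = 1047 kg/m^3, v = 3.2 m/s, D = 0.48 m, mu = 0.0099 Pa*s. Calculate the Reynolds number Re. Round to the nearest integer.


Re = rho * v * D / mu
Re = 1047 * 3.2 * 0.48 / 0.0099
Re = 1608.192 / 0.0099
Re = 162444


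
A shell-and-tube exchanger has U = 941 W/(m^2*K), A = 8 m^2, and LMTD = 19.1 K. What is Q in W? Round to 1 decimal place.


Q = U * A * LMTD
Q = 941 * 8 * 19.1
Q = 143784.8 W


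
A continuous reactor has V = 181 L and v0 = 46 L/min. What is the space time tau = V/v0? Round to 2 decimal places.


tau = V / v0
tau = 181 / 46
tau = 3.93 min


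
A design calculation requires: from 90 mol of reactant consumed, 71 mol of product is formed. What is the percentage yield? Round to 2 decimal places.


Yield = (moles product / moles consumed) * 100%
Yield = (71 / 90) * 100
Yield = 0.7889 * 100
Yield = 78.89%


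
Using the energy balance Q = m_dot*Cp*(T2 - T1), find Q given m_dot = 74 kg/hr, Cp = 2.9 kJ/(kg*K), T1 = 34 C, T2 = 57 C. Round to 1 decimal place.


Q = m_dot * Cp * (T2 - T1)
Q = 74 * 2.9 * (57 - 34)
Q = 74 * 2.9 * 23
Q = 4935.8 kJ/hr


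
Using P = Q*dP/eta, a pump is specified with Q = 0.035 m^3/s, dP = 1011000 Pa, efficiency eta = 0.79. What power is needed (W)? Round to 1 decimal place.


P = Q * dP / eta
P = 0.035 * 1011000 / 0.79
P = 35385.0 / 0.79
P = 44791.1 W


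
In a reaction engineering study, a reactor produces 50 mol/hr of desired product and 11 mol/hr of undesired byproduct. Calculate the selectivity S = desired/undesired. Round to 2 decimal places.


S = desired product rate / undesired product rate
S = 50 / 11
S = 4.55


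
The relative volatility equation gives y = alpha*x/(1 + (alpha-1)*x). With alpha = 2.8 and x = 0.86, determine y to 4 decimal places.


y = alpha*x / (1 + (alpha-1)*x)
y = 2.8*0.86 / (1 + (2.8-1)*0.86)
y = 2.408 / (1 + 1.548)
y = 2.408 / 2.548
y = 0.9451


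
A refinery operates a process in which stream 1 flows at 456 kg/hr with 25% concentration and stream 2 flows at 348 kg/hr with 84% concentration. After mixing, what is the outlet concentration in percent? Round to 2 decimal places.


Mass balance on solute: F1*x1 + F2*x2 = F3*x3
F3 = F1 + F2 = 456 + 348 = 804 kg/hr
x3 = (F1*x1 + F2*x2)/F3
x3 = (456*0.25 + 348*0.84) / 804
x3 = 50.54%


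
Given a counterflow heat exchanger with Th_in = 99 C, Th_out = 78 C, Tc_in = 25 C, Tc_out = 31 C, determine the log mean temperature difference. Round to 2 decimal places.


dT1 = Th_in - Tc_out = 99 - 31 = 68
dT2 = Th_out - Tc_in = 78 - 25 = 53
LMTD = (dT1 - dT2) / ln(dT1/dT2)
LMTD = (68 - 53) / ln(68/53)
LMTD = 60.19 K


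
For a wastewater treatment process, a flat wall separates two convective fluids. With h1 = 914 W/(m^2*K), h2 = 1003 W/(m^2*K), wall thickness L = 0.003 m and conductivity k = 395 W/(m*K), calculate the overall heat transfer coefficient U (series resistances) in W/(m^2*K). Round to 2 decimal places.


1/U = 1/h1 + L/k + 1/h2
1/U = 1/914 + 0.003/395 + 1/1003
1/U = 0.0010940919 + 7.5949e-06 + 0.000997009
1/U = 0.0020986958
U = 476.49 W/(m^2*K)


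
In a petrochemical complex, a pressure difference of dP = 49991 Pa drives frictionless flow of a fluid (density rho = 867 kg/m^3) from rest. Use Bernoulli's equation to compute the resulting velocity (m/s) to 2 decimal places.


v = sqrt(2*dP/rho)
v = sqrt(2*49991/867)
v = sqrt(115.319493)
v = 10.74 m/s


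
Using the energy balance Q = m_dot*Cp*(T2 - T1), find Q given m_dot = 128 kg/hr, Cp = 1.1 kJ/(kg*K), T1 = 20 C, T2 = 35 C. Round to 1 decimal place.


Q = m_dot * Cp * (T2 - T1)
Q = 128 * 1.1 * (35 - 20)
Q = 128 * 1.1 * 15
Q = 2112.0 kJ/hr


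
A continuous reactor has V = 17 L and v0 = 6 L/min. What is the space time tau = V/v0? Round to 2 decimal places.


tau = V / v0
tau = 17 / 6
tau = 2.83 min


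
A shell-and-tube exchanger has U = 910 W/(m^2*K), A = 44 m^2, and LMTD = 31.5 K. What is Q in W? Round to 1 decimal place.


Q = U * A * LMTD
Q = 910 * 44 * 31.5
Q = 1261260.0 W


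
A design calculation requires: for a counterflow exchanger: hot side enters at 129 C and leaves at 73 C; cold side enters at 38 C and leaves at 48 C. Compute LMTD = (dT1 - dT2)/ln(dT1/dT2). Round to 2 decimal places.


dT1 = Th_in - Tc_out = 129 - 48 = 81
dT2 = Th_out - Tc_in = 73 - 38 = 35
LMTD = (dT1 - dT2) / ln(dT1/dT2)
LMTD = (81 - 35) / ln(81/35)
LMTD = 54.82 K


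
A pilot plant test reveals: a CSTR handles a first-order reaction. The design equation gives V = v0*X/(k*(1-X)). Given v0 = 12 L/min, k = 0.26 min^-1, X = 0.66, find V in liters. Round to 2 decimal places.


V = v0 * X / (k * (1 - X))
V = 12 * 0.66 / (0.26 * (1 - 0.66))
V = 7.92 / (0.26 * 0.34)
V = 7.92 / 0.0884
V = 89.59 L


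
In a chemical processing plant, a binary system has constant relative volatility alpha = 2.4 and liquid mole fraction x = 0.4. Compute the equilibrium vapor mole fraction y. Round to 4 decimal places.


y = alpha*x / (1 + (alpha-1)*x)
y = 2.4*0.4 / (1 + (2.4-1)*0.4)
y = 0.96 / (1 + 0.56)
y = 0.96 / 1.56
y = 0.6154


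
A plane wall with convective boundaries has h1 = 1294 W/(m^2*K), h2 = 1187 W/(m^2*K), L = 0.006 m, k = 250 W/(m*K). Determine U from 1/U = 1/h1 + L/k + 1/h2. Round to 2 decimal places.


1/U = 1/h1 + L/k + 1/h2
1/U = 1/1294 + 0.006/250 + 1/1187
1/U = 0.0007727975 + 2.4e-05 + 0.00084246
1/U = 0.0016392575
U = 610.03 W/(m^2*K)


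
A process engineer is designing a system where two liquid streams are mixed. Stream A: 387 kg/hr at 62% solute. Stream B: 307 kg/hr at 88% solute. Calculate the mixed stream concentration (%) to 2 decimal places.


Mass balance on solute: F1*x1 + F2*x2 = F3*x3
F3 = F1 + F2 = 387 + 307 = 694 kg/hr
x3 = (F1*x1 + F2*x2)/F3
x3 = (387*0.62 + 307*0.88) / 694
x3 = 73.50%
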